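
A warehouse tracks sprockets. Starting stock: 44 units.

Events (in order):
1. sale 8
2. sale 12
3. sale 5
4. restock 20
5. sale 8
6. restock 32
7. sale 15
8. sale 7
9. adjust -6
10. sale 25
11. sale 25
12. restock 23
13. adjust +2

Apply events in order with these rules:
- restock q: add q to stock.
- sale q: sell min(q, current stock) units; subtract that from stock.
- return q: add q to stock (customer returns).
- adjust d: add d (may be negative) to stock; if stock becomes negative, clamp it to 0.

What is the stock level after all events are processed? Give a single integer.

Answer: 25

Derivation:
Processing events:
Start: stock = 44
  Event 1 (sale 8): sell min(8,44)=8. stock: 44 - 8 = 36. total_sold = 8
  Event 2 (sale 12): sell min(12,36)=12. stock: 36 - 12 = 24. total_sold = 20
  Event 3 (sale 5): sell min(5,24)=5. stock: 24 - 5 = 19. total_sold = 25
  Event 4 (restock 20): 19 + 20 = 39
  Event 5 (sale 8): sell min(8,39)=8. stock: 39 - 8 = 31. total_sold = 33
  Event 6 (restock 32): 31 + 32 = 63
  Event 7 (sale 15): sell min(15,63)=15. stock: 63 - 15 = 48. total_sold = 48
  Event 8 (sale 7): sell min(7,48)=7. stock: 48 - 7 = 41. total_sold = 55
  Event 9 (adjust -6): 41 + -6 = 35
  Event 10 (sale 25): sell min(25,35)=25. stock: 35 - 25 = 10. total_sold = 80
  Event 11 (sale 25): sell min(25,10)=10. stock: 10 - 10 = 0. total_sold = 90
  Event 12 (restock 23): 0 + 23 = 23
  Event 13 (adjust +2): 23 + 2 = 25
Final: stock = 25, total_sold = 90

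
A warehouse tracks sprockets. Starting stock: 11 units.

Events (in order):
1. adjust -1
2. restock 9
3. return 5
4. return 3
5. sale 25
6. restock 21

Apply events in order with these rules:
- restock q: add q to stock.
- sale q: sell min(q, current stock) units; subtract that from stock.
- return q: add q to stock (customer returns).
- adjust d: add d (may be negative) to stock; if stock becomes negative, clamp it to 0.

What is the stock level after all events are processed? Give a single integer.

Answer: 23

Derivation:
Processing events:
Start: stock = 11
  Event 1 (adjust -1): 11 + -1 = 10
  Event 2 (restock 9): 10 + 9 = 19
  Event 3 (return 5): 19 + 5 = 24
  Event 4 (return 3): 24 + 3 = 27
  Event 5 (sale 25): sell min(25,27)=25. stock: 27 - 25 = 2. total_sold = 25
  Event 6 (restock 21): 2 + 21 = 23
Final: stock = 23, total_sold = 25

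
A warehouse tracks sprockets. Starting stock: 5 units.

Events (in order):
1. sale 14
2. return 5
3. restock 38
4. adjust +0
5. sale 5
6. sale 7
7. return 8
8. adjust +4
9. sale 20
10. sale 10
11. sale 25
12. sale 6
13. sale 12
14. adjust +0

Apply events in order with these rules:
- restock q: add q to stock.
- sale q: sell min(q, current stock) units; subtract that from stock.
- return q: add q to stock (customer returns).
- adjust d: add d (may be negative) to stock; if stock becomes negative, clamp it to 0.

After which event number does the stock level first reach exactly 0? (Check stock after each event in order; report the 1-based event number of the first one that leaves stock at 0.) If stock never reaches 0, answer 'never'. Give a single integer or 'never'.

Processing events:
Start: stock = 5
  Event 1 (sale 14): sell min(14,5)=5. stock: 5 - 5 = 0. total_sold = 5
  Event 2 (return 5): 0 + 5 = 5
  Event 3 (restock 38): 5 + 38 = 43
  Event 4 (adjust +0): 43 + 0 = 43
  Event 5 (sale 5): sell min(5,43)=5. stock: 43 - 5 = 38. total_sold = 10
  Event 6 (sale 7): sell min(7,38)=7. stock: 38 - 7 = 31. total_sold = 17
  Event 7 (return 8): 31 + 8 = 39
  Event 8 (adjust +4): 39 + 4 = 43
  Event 9 (sale 20): sell min(20,43)=20. stock: 43 - 20 = 23. total_sold = 37
  Event 10 (sale 10): sell min(10,23)=10. stock: 23 - 10 = 13. total_sold = 47
  Event 11 (sale 25): sell min(25,13)=13. stock: 13 - 13 = 0. total_sold = 60
  Event 12 (sale 6): sell min(6,0)=0. stock: 0 - 0 = 0. total_sold = 60
  Event 13 (sale 12): sell min(12,0)=0. stock: 0 - 0 = 0. total_sold = 60
  Event 14 (adjust +0): 0 + 0 = 0
Final: stock = 0, total_sold = 60

First zero at event 1.

Answer: 1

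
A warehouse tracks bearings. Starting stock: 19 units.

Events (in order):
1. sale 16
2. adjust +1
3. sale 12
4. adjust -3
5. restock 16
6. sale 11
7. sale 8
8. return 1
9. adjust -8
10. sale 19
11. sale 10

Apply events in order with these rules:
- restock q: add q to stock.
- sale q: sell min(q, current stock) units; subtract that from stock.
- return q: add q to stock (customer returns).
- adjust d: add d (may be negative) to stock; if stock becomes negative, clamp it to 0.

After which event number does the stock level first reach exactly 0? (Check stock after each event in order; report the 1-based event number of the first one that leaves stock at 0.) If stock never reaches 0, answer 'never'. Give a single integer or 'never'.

Answer: 3

Derivation:
Processing events:
Start: stock = 19
  Event 1 (sale 16): sell min(16,19)=16. stock: 19 - 16 = 3. total_sold = 16
  Event 2 (adjust +1): 3 + 1 = 4
  Event 3 (sale 12): sell min(12,4)=4. stock: 4 - 4 = 0. total_sold = 20
  Event 4 (adjust -3): 0 + -3 = 0 (clamped to 0)
  Event 5 (restock 16): 0 + 16 = 16
  Event 6 (sale 11): sell min(11,16)=11. stock: 16 - 11 = 5. total_sold = 31
  Event 7 (sale 8): sell min(8,5)=5. stock: 5 - 5 = 0. total_sold = 36
  Event 8 (return 1): 0 + 1 = 1
  Event 9 (adjust -8): 1 + -8 = 0 (clamped to 0)
  Event 10 (sale 19): sell min(19,0)=0. stock: 0 - 0 = 0. total_sold = 36
  Event 11 (sale 10): sell min(10,0)=0. stock: 0 - 0 = 0. total_sold = 36
Final: stock = 0, total_sold = 36

First zero at event 3.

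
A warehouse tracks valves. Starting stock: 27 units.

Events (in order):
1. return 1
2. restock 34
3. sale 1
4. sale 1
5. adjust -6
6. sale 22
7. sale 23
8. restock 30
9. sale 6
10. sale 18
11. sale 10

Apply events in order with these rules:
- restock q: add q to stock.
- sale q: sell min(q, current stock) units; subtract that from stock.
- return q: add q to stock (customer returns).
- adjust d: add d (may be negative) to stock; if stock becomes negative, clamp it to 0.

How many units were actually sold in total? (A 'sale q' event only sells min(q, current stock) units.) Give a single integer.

Answer: 81

Derivation:
Processing events:
Start: stock = 27
  Event 1 (return 1): 27 + 1 = 28
  Event 2 (restock 34): 28 + 34 = 62
  Event 3 (sale 1): sell min(1,62)=1. stock: 62 - 1 = 61. total_sold = 1
  Event 4 (sale 1): sell min(1,61)=1. stock: 61 - 1 = 60. total_sold = 2
  Event 5 (adjust -6): 60 + -6 = 54
  Event 6 (sale 22): sell min(22,54)=22. stock: 54 - 22 = 32. total_sold = 24
  Event 7 (sale 23): sell min(23,32)=23. stock: 32 - 23 = 9. total_sold = 47
  Event 8 (restock 30): 9 + 30 = 39
  Event 9 (sale 6): sell min(6,39)=6. stock: 39 - 6 = 33. total_sold = 53
  Event 10 (sale 18): sell min(18,33)=18. stock: 33 - 18 = 15. total_sold = 71
  Event 11 (sale 10): sell min(10,15)=10. stock: 15 - 10 = 5. total_sold = 81
Final: stock = 5, total_sold = 81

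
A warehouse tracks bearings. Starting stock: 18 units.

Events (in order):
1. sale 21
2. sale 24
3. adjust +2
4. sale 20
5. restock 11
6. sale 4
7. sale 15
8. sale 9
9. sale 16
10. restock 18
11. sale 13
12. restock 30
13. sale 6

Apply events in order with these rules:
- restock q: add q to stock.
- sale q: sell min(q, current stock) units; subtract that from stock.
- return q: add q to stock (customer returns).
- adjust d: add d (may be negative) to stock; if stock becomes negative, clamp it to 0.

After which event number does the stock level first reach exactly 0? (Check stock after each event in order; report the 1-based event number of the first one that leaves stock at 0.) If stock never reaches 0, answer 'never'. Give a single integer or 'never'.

Processing events:
Start: stock = 18
  Event 1 (sale 21): sell min(21,18)=18. stock: 18 - 18 = 0. total_sold = 18
  Event 2 (sale 24): sell min(24,0)=0. stock: 0 - 0 = 0. total_sold = 18
  Event 3 (adjust +2): 0 + 2 = 2
  Event 4 (sale 20): sell min(20,2)=2. stock: 2 - 2 = 0. total_sold = 20
  Event 5 (restock 11): 0 + 11 = 11
  Event 6 (sale 4): sell min(4,11)=4. stock: 11 - 4 = 7. total_sold = 24
  Event 7 (sale 15): sell min(15,7)=7. stock: 7 - 7 = 0. total_sold = 31
  Event 8 (sale 9): sell min(9,0)=0. stock: 0 - 0 = 0. total_sold = 31
  Event 9 (sale 16): sell min(16,0)=0. stock: 0 - 0 = 0. total_sold = 31
  Event 10 (restock 18): 0 + 18 = 18
  Event 11 (sale 13): sell min(13,18)=13. stock: 18 - 13 = 5. total_sold = 44
  Event 12 (restock 30): 5 + 30 = 35
  Event 13 (sale 6): sell min(6,35)=6. stock: 35 - 6 = 29. total_sold = 50
Final: stock = 29, total_sold = 50

First zero at event 1.

Answer: 1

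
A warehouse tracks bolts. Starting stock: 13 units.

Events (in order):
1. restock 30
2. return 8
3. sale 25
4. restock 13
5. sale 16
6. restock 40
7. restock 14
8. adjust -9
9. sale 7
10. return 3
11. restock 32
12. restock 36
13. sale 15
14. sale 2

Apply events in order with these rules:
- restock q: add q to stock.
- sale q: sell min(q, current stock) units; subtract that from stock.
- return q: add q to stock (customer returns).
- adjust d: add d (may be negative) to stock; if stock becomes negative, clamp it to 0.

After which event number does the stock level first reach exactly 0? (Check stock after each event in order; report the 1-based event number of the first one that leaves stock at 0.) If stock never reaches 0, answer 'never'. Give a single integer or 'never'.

Processing events:
Start: stock = 13
  Event 1 (restock 30): 13 + 30 = 43
  Event 2 (return 8): 43 + 8 = 51
  Event 3 (sale 25): sell min(25,51)=25. stock: 51 - 25 = 26. total_sold = 25
  Event 4 (restock 13): 26 + 13 = 39
  Event 5 (sale 16): sell min(16,39)=16. stock: 39 - 16 = 23. total_sold = 41
  Event 6 (restock 40): 23 + 40 = 63
  Event 7 (restock 14): 63 + 14 = 77
  Event 8 (adjust -9): 77 + -9 = 68
  Event 9 (sale 7): sell min(7,68)=7. stock: 68 - 7 = 61. total_sold = 48
  Event 10 (return 3): 61 + 3 = 64
  Event 11 (restock 32): 64 + 32 = 96
  Event 12 (restock 36): 96 + 36 = 132
  Event 13 (sale 15): sell min(15,132)=15. stock: 132 - 15 = 117. total_sold = 63
  Event 14 (sale 2): sell min(2,117)=2. stock: 117 - 2 = 115. total_sold = 65
Final: stock = 115, total_sold = 65

Stock never reaches 0.

Answer: never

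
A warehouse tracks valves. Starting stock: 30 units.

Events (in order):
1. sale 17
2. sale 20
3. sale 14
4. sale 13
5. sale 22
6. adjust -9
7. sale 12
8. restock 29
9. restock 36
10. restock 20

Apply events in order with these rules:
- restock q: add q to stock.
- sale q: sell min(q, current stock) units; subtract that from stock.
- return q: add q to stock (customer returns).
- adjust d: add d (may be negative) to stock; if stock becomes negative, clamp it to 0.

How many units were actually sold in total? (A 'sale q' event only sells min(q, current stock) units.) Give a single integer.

Answer: 30

Derivation:
Processing events:
Start: stock = 30
  Event 1 (sale 17): sell min(17,30)=17. stock: 30 - 17 = 13. total_sold = 17
  Event 2 (sale 20): sell min(20,13)=13. stock: 13 - 13 = 0. total_sold = 30
  Event 3 (sale 14): sell min(14,0)=0. stock: 0 - 0 = 0. total_sold = 30
  Event 4 (sale 13): sell min(13,0)=0. stock: 0 - 0 = 0. total_sold = 30
  Event 5 (sale 22): sell min(22,0)=0. stock: 0 - 0 = 0. total_sold = 30
  Event 6 (adjust -9): 0 + -9 = 0 (clamped to 0)
  Event 7 (sale 12): sell min(12,0)=0. stock: 0 - 0 = 0. total_sold = 30
  Event 8 (restock 29): 0 + 29 = 29
  Event 9 (restock 36): 29 + 36 = 65
  Event 10 (restock 20): 65 + 20 = 85
Final: stock = 85, total_sold = 30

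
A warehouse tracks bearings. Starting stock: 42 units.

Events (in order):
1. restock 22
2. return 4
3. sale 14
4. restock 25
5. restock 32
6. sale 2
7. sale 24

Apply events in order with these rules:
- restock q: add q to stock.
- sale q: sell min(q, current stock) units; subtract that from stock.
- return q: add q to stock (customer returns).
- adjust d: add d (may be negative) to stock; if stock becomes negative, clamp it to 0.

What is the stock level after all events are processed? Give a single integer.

Answer: 85

Derivation:
Processing events:
Start: stock = 42
  Event 1 (restock 22): 42 + 22 = 64
  Event 2 (return 4): 64 + 4 = 68
  Event 3 (sale 14): sell min(14,68)=14. stock: 68 - 14 = 54. total_sold = 14
  Event 4 (restock 25): 54 + 25 = 79
  Event 5 (restock 32): 79 + 32 = 111
  Event 6 (sale 2): sell min(2,111)=2. stock: 111 - 2 = 109. total_sold = 16
  Event 7 (sale 24): sell min(24,109)=24. stock: 109 - 24 = 85. total_sold = 40
Final: stock = 85, total_sold = 40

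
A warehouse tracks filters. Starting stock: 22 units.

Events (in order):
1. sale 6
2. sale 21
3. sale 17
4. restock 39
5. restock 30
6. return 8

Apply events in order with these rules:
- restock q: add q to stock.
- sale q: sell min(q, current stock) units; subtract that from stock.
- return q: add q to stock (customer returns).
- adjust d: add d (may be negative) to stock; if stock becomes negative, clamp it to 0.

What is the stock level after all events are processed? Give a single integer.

Answer: 77

Derivation:
Processing events:
Start: stock = 22
  Event 1 (sale 6): sell min(6,22)=6. stock: 22 - 6 = 16. total_sold = 6
  Event 2 (sale 21): sell min(21,16)=16. stock: 16 - 16 = 0. total_sold = 22
  Event 3 (sale 17): sell min(17,0)=0. stock: 0 - 0 = 0. total_sold = 22
  Event 4 (restock 39): 0 + 39 = 39
  Event 5 (restock 30): 39 + 30 = 69
  Event 6 (return 8): 69 + 8 = 77
Final: stock = 77, total_sold = 22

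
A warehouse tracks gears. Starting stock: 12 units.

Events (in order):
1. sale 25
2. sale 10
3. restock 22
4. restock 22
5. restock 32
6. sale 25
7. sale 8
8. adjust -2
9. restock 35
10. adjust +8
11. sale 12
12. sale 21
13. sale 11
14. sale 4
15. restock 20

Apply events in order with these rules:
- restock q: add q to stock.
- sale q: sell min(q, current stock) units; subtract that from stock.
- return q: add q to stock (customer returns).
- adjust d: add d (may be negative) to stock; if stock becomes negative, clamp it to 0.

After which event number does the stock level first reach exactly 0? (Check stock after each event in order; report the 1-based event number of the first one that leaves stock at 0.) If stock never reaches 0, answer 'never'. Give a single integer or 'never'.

Answer: 1

Derivation:
Processing events:
Start: stock = 12
  Event 1 (sale 25): sell min(25,12)=12. stock: 12 - 12 = 0. total_sold = 12
  Event 2 (sale 10): sell min(10,0)=0. stock: 0 - 0 = 0. total_sold = 12
  Event 3 (restock 22): 0 + 22 = 22
  Event 4 (restock 22): 22 + 22 = 44
  Event 5 (restock 32): 44 + 32 = 76
  Event 6 (sale 25): sell min(25,76)=25. stock: 76 - 25 = 51. total_sold = 37
  Event 7 (sale 8): sell min(8,51)=8. stock: 51 - 8 = 43. total_sold = 45
  Event 8 (adjust -2): 43 + -2 = 41
  Event 9 (restock 35): 41 + 35 = 76
  Event 10 (adjust +8): 76 + 8 = 84
  Event 11 (sale 12): sell min(12,84)=12. stock: 84 - 12 = 72. total_sold = 57
  Event 12 (sale 21): sell min(21,72)=21. stock: 72 - 21 = 51. total_sold = 78
  Event 13 (sale 11): sell min(11,51)=11. stock: 51 - 11 = 40. total_sold = 89
  Event 14 (sale 4): sell min(4,40)=4. stock: 40 - 4 = 36. total_sold = 93
  Event 15 (restock 20): 36 + 20 = 56
Final: stock = 56, total_sold = 93

First zero at event 1.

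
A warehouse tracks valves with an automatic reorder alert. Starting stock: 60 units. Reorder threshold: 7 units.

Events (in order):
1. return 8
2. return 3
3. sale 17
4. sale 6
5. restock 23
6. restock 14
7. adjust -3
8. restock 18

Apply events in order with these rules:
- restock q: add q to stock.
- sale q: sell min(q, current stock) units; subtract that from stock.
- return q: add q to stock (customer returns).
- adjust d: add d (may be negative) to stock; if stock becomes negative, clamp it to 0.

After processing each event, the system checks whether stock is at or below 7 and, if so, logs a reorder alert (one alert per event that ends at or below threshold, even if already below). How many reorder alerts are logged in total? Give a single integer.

Answer: 0

Derivation:
Processing events:
Start: stock = 60
  Event 1 (return 8): 60 + 8 = 68
  Event 2 (return 3): 68 + 3 = 71
  Event 3 (sale 17): sell min(17,71)=17. stock: 71 - 17 = 54. total_sold = 17
  Event 4 (sale 6): sell min(6,54)=6. stock: 54 - 6 = 48. total_sold = 23
  Event 5 (restock 23): 48 + 23 = 71
  Event 6 (restock 14): 71 + 14 = 85
  Event 7 (adjust -3): 85 + -3 = 82
  Event 8 (restock 18): 82 + 18 = 100
Final: stock = 100, total_sold = 23

Checking against threshold 7:
  After event 1: stock=68 > 7
  After event 2: stock=71 > 7
  After event 3: stock=54 > 7
  After event 4: stock=48 > 7
  After event 5: stock=71 > 7
  After event 6: stock=85 > 7
  After event 7: stock=82 > 7
  After event 8: stock=100 > 7
Alert events: []. Count = 0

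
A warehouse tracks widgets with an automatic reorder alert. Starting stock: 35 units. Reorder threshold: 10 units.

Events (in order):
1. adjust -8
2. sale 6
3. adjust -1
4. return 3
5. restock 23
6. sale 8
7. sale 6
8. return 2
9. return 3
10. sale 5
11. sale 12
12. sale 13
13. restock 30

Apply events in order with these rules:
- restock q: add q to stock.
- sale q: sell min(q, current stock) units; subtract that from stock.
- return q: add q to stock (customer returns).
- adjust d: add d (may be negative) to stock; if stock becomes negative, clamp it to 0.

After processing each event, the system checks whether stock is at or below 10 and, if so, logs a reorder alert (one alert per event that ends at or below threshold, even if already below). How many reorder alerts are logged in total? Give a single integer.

Answer: 1

Derivation:
Processing events:
Start: stock = 35
  Event 1 (adjust -8): 35 + -8 = 27
  Event 2 (sale 6): sell min(6,27)=6. stock: 27 - 6 = 21. total_sold = 6
  Event 3 (adjust -1): 21 + -1 = 20
  Event 4 (return 3): 20 + 3 = 23
  Event 5 (restock 23): 23 + 23 = 46
  Event 6 (sale 8): sell min(8,46)=8. stock: 46 - 8 = 38. total_sold = 14
  Event 7 (sale 6): sell min(6,38)=6. stock: 38 - 6 = 32. total_sold = 20
  Event 8 (return 2): 32 + 2 = 34
  Event 9 (return 3): 34 + 3 = 37
  Event 10 (sale 5): sell min(5,37)=5. stock: 37 - 5 = 32. total_sold = 25
  Event 11 (sale 12): sell min(12,32)=12. stock: 32 - 12 = 20. total_sold = 37
  Event 12 (sale 13): sell min(13,20)=13. stock: 20 - 13 = 7. total_sold = 50
  Event 13 (restock 30): 7 + 30 = 37
Final: stock = 37, total_sold = 50

Checking against threshold 10:
  After event 1: stock=27 > 10
  After event 2: stock=21 > 10
  After event 3: stock=20 > 10
  After event 4: stock=23 > 10
  After event 5: stock=46 > 10
  After event 6: stock=38 > 10
  After event 7: stock=32 > 10
  After event 8: stock=34 > 10
  After event 9: stock=37 > 10
  After event 10: stock=32 > 10
  After event 11: stock=20 > 10
  After event 12: stock=7 <= 10 -> ALERT
  After event 13: stock=37 > 10
Alert events: [12]. Count = 1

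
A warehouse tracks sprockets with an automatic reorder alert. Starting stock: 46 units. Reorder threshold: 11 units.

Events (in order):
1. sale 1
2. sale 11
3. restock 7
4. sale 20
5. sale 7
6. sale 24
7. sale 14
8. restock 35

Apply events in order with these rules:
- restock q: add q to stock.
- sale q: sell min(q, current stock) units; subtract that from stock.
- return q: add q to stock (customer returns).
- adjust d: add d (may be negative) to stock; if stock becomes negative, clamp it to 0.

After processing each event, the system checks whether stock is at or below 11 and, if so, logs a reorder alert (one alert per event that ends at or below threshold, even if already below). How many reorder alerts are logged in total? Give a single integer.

Answer: 2

Derivation:
Processing events:
Start: stock = 46
  Event 1 (sale 1): sell min(1,46)=1. stock: 46 - 1 = 45. total_sold = 1
  Event 2 (sale 11): sell min(11,45)=11. stock: 45 - 11 = 34. total_sold = 12
  Event 3 (restock 7): 34 + 7 = 41
  Event 4 (sale 20): sell min(20,41)=20. stock: 41 - 20 = 21. total_sold = 32
  Event 5 (sale 7): sell min(7,21)=7. stock: 21 - 7 = 14. total_sold = 39
  Event 6 (sale 24): sell min(24,14)=14. stock: 14 - 14 = 0. total_sold = 53
  Event 7 (sale 14): sell min(14,0)=0. stock: 0 - 0 = 0. total_sold = 53
  Event 8 (restock 35): 0 + 35 = 35
Final: stock = 35, total_sold = 53

Checking against threshold 11:
  After event 1: stock=45 > 11
  After event 2: stock=34 > 11
  After event 3: stock=41 > 11
  After event 4: stock=21 > 11
  After event 5: stock=14 > 11
  After event 6: stock=0 <= 11 -> ALERT
  After event 7: stock=0 <= 11 -> ALERT
  After event 8: stock=35 > 11
Alert events: [6, 7]. Count = 2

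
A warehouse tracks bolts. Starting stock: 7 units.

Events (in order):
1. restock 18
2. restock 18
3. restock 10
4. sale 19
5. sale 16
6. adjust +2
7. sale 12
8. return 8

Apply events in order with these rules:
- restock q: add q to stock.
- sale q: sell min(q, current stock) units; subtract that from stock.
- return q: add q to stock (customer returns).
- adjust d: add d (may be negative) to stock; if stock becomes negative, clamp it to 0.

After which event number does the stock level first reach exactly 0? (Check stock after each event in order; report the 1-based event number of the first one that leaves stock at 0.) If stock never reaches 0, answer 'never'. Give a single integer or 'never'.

Answer: never

Derivation:
Processing events:
Start: stock = 7
  Event 1 (restock 18): 7 + 18 = 25
  Event 2 (restock 18): 25 + 18 = 43
  Event 3 (restock 10): 43 + 10 = 53
  Event 4 (sale 19): sell min(19,53)=19. stock: 53 - 19 = 34. total_sold = 19
  Event 5 (sale 16): sell min(16,34)=16. stock: 34 - 16 = 18. total_sold = 35
  Event 6 (adjust +2): 18 + 2 = 20
  Event 7 (sale 12): sell min(12,20)=12. stock: 20 - 12 = 8. total_sold = 47
  Event 8 (return 8): 8 + 8 = 16
Final: stock = 16, total_sold = 47

Stock never reaches 0.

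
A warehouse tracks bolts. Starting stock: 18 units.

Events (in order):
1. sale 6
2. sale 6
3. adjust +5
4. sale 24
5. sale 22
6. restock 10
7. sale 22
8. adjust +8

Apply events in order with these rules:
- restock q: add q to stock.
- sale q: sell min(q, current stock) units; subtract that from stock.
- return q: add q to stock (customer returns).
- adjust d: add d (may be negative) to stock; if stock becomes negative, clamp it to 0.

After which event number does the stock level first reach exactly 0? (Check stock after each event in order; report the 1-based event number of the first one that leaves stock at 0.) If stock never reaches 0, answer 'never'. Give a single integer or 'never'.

Processing events:
Start: stock = 18
  Event 1 (sale 6): sell min(6,18)=6. stock: 18 - 6 = 12. total_sold = 6
  Event 2 (sale 6): sell min(6,12)=6. stock: 12 - 6 = 6. total_sold = 12
  Event 3 (adjust +5): 6 + 5 = 11
  Event 4 (sale 24): sell min(24,11)=11. stock: 11 - 11 = 0. total_sold = 23
  Event 5 (sale 22): sell min(22,0)=0. stock: 0 - 0 = 0. total_sold = 23
  Event 6 (restock 10): 0 + 10 = 10
  Event 7 (sale 22): sell min(22,10)=10. stock: 10 - 10 = 0. total_sold = 33
  Event 8 (adjust +8): 0 + 8 = 8
Final: stock = 8, total_sold = 33

First zero at event 4.

Answer: 4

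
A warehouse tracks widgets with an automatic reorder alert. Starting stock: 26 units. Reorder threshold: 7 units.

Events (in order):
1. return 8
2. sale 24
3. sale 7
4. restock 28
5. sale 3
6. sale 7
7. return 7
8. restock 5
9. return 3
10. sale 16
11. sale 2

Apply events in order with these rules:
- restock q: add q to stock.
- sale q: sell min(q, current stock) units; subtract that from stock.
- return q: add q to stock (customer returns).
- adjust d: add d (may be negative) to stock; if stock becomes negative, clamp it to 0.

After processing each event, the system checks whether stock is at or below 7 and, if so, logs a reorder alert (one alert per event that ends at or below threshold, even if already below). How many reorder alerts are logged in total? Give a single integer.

Answer: 1

Derivation:
Processing events:
Start: stock = 26
  Event 1 (return 8): 26 + 8 = 34
  Event 2 (sale 24): sell min(24,34)=24. stock: 34 - 24 = 10. total_sold = 24
  Event 3 (sale 7): sell min(7,10)=7. stock: 10 - 7 = 3. total_sold = 31
  Event 4 (restock 28): 3 + 28 = 31
  Event 5 (sale 3): sell min(3,31)=3. stock: 31 - 3 = 28. total_sold = 34
  Event 6 (sale 7): sell min(7,28)=7. stock: 28 - 7 = 21. total_sold = 41
  Event 7 (return 7): 21 + 7 = 28
  Event 8 (restock 5): 28 + 5 = 33
  Event 9 (return 3): 33 + 3 = 36
  Event 10 (sale 16): sell min(16,36)=16. stock: 36 - 16 = 20. total_sold = 57
  Event 11 (sale 2): sell min(2,20)=2. stock: 20 - 2 = 18. total_sold = 59
Final: stock = 18, total_sold = 59

Checking against threshold 7:
  After event 1: stock=34 > 7
  After event 2: stock=10 > 7
  After event 3: stock=3 <= 7 -> ALERT
  After event 4: stock=31 > 7
  After event 5: stock=28 > 7
  After event 6: stock=21 > 7
  After event 7: stock=28 > 7
  After event 8: stock=33 > 7
  After event 9: stock=36 > 7
  After event 10: stock=20 > 7
  After event 11: stock=18 > 7
Alert events: [3]. Count = 1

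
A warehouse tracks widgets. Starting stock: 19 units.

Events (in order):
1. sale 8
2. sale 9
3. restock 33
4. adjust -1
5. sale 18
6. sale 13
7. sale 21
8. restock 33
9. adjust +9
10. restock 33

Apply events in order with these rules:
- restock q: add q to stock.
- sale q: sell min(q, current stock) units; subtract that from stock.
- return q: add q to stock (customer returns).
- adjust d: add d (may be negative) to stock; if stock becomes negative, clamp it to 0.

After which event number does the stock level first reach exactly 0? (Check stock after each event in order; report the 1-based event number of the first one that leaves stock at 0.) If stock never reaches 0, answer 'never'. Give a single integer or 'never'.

Processing events:
Start: stock = 19
  Event 1 (sale 8): sell min(8,19)=8. stock: 19 - 8 = 11. total_sold = 8
  Event 2 (sale 9): sell min(9,11)=9. stock: 11 - 9 = 2. total_sold = 17
  Event 3 (restock 33): 2 + 33 = 35
  Event 4 (adjust -1): 35 + -1 = 34
  Event 5 (sale 18): sell min(18,34)=18. stock: 34 - 18 = 16. total_sold = 35
  Event 6 (sale 13): sell min(13,16)=13. stock: 16 - 13 = 3. total_sold = 48
  Event 7 (sale 21): sell min(21,3)=3. stock: 3 - 3 = 0. total_sold = 51
  Event 8 (restock 33): 0 + 33 = 33
  Event 9 (adjust +9): 33 + 9 = 42
  Event 10 (restock 33): 42 + 33 = 75
Final: stock = 75, total_sold = 51

First zero at event 7.

Answer: 7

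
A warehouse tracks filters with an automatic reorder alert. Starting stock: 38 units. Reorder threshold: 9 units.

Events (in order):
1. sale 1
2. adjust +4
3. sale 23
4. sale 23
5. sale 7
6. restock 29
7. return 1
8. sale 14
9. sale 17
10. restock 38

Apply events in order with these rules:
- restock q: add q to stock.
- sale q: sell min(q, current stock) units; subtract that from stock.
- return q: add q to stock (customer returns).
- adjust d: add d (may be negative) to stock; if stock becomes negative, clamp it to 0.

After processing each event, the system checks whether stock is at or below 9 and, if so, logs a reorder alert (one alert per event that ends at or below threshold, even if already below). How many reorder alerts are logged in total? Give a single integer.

Answer: 3

Derivation:
Processing events:
Start: stock = 38
  Event 1 (sale 1): sell min(1,38)=1. stock: 38 - 1 = 37. total_sold = 1
  Event 2 (adjust +4): 37 + 4 = 41
  Event 3 (sale 23): sell min(23,41)=23. stock: 41 - 23 = 18. total_sold = 24
  Event 4 (sale 23): sell min(23,18)=18. stock: 18 - 18 = 0. total_sold = 42
  Event 5 (sale 7): sell min(7,0)=0. stock: 0 - 0 = 0. total_sold = 42
  Event 6 (restock 29): 0 + 29 = 29
  Event 7 (return 1): 29 + 1 = 30
  Event 8 (sale 14): sell min(14,30)=14. stock: 30 - 14 = 16. total_sold = 56
  Event 9 (sale 17): sell min(17,16)=16. stock: 16 - 16 = 0. total_sold = 72
  Event 10 (restock 38): 0 + 38 = 38
Final: stock = 38, total_sold = 72

Checking against threshold 9:
  After event 1: stock=37 > 9
  After event 2: stock=41 > 9
  After event 3: stock=18 > 9
  After event 4: stock=0 <= 9 -> ALERT
  After event 5: stock=0 <= 9 -> ALERT
  After event 6: stock=29 > 9
  After event 7: stock=30 > 9
  After event 8: stock=16 > 9
  After event 9: stock=0 <= 9 -> ALERT
  After event 10: stock=38 > 9
Alert events: [4, 5, 9]. Count = 3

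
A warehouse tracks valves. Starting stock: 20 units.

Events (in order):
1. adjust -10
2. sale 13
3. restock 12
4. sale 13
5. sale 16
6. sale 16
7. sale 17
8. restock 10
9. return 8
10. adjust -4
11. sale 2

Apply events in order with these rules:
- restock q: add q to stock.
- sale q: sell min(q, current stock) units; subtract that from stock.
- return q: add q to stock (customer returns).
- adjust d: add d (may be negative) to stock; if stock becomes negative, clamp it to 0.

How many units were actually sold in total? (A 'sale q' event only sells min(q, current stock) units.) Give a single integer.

Answer: 24

Derivation:
Processing events:
Start: stock = 20
  Event 1 (adjust -10): 20 + -10 = 10
  Event 2 (sale 13): sell min(13,10)=10. stock: 10 - 10 = 0. total_sold = 10
  Event 3 (restock 12): 0 + 12 = 12
  Event 4 (sale 13): sell min(13,12)=12. stock: 12 - 12 = 0. total_sold = 22
  Event 5 (sale 16): sell min(16,0)=0. stock: 0 - 0 = 0. total_sold = 22
  Event 6 (sale 16): sell min(16,0)=0. stock: 0 - 0 = 0. total_sold = 22
  Event 7 (sale 17): sell min(17,0)=0. stock: 0 - 0 = 0. total_sold = 22
  Event 8 (restock 10): 0 + 10 = 10
  Event 9 (return 8): 10 + 8 = 18
  Event 10 (adjust -4): 18 + -4 = 14
  Event 11 (sale 2): sell min(2,14)=2. stock: 14 - 2 = 12. total_sold = 24
Final: stock = 12, total_sold = 24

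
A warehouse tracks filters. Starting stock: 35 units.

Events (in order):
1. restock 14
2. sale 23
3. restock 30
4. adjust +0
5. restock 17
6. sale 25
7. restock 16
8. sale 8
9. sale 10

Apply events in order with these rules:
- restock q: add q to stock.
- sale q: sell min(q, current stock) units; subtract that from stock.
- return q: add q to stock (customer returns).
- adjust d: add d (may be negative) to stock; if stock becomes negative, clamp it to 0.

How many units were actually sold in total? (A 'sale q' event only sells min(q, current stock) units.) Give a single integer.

Answer: 66

Derivation:
Processing events:
Start: stock = 35
  Event 1 (restock 14): 35 + 14 = 49
  Event 2 (sale 23): sell min(23,49)=23. stock: 49 - 23 = 26. total_sold = 23
  Event 3 (restock 30): 26 + 30 = 56
  Event 4 (adjust +0): 56 + 0 = 56
  Event 5 (restock 17): 56 + 17 = 73
  Event 6 (sale 25): sell min(25,73)=25. stock: 73 - 25 = 48. total_sold = 48
  Event 7 (restock 16): 48 + 16 = 64
  Event 8 (sale 8): sell min(8,64)=8. stock: 64 - 8 = 56. total_sold = 56
  Event 9 (sale 10): sell min(10,56)=10. stock: 56 - 10 = 46. total_sold = 66
Final: stock = 46, total_sold = 66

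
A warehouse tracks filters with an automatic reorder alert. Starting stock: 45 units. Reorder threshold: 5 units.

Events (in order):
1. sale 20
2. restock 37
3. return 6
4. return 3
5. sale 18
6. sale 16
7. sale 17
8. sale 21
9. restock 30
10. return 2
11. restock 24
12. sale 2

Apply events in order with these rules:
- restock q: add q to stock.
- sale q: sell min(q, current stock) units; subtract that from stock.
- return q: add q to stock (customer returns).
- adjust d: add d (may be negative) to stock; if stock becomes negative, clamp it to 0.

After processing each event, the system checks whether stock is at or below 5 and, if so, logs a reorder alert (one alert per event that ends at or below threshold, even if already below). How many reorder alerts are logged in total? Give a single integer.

Answer: 1

Derivation:
Processing events:
Start: stock = 45
  Event 1 (sale 20): sell min(20,45)=20. stock: 45 - 20 = 25. total_sold = 20
  Event 2 (restock 37): 25 + 37 = 62
  Event 3 (return 6): 62 + 6 = 68
  Event 4 (return 3): 68 + 3 = 71
  Event 5 (sale 18): sell min(18,71)=18. stock: 71 - 18 = 53. total_sold = 38
  Event 6 (sale 16): sell min(16,53)=16. stock: 53 - 16 = 37. total_sold = 54
  Event 7 (sale 17): sell min(17,37)=17. stock: 37 - 17 = 20. total_sold = 71
  Event 8 (sale 21): sell min(21,20)=20. stock: 20 - 20 = 0. total_sold = 91
  Event 9 (restock 30): 0 + 30 = 30
  Event 10 (return 2): 30 + 2 = 32
  Event 11 (restock 24): 32 + 24 = 56
  Event 12 (sale 2): sell min(2,56)=2. stock: 56 - 2 = 54. total_sold = 93
Final: stock = 54, total_sold = 93

Checking against threshold 5:
  After event 1: stock=25 > 5
  After event 2: stock=62 > 5
  After event 3: stock=68 > 5
  After event 4: stock=71 > 5
  After event 5: stock=53 > 5
  After event 6: stock=37 > 5
  After event 7: stock=20 > 5
  After event 8: stock=0 <= 5 -> ALERT
  After event 9: stock=30 > 5
  After event 10: stock=32 > 5
  After event 11: stock=56 > 5
  After event 12: stock=54 > 5
Alert events: [8]. Count = 1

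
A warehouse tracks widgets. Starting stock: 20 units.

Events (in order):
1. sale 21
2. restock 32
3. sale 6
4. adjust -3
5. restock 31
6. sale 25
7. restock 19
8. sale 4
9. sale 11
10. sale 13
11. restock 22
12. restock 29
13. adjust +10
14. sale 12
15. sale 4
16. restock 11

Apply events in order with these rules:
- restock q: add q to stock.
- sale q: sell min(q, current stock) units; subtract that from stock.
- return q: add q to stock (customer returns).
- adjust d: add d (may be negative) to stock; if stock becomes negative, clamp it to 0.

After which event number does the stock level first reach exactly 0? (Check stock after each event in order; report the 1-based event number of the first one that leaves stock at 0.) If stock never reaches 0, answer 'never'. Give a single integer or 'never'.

Answer: 1

Derivation:
Processing events:
Start: stock = 20
  Event 1 (sale 21): sell min(21,20)=20. stock: 20 - 20 = 0. total_sold = 20
  Event 2 (restock 32): 0 + 32 = 32
  Event 3 (sale 6): sell min(6,32)=6. stock: 32 - 6 = 26. total_sold = 26
  Event 4 (adjust -3): 26 + -3 = 23
  Event 5 (restock 31): 23 + 31 = 54
  Event 6 (sale 25): sell min(25,54)=25. stock: 54 - 25 = 29. total_sold = 51
  Event 7 (restock 19): 29 + 19 = 48
  Event 8 (sale 4): sell min(4,48)=4. stock: 48 - 4 = 44. total_sold = 55
  Event 9 (sale 11): sell min(11,44)=11. stock: 44 - 11 = 33. total_sold = 66
  Event 10 (sale 13): sell min(13,33)=13. stock: 33 - 13 = 20. total_sold = 79
  Event 11 (restock 22): 20 + 22 = 42
  Event 12 (restock 29): 42 + 29 = 71
  Event 13 (adjust +10): 71 + 10 = 81
  Event 14 (sale 12): sell min(12,81)=12. stock: 81 - 12 = 69. total_sold = 91
  Event 15 (sale 4): sell min(4,69)=4. stock: 69 - 4 = 65. total_sold = 95
  Event 16 (restock 11): 65 + 11 = 76
Final: stock = 76, total_sold = 95

First zero at event 1.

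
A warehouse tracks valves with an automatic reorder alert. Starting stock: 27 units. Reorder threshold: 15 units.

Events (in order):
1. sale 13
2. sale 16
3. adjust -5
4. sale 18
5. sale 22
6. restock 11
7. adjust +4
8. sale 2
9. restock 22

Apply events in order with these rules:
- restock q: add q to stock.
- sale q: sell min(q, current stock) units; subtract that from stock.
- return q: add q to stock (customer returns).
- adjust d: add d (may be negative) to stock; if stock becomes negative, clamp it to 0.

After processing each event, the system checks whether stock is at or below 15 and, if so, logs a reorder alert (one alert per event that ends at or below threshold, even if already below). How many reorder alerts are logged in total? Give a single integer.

Processing events:
Start: stock = 27
  Event 1 (sale 13): sell min(13,27)=13. stock: 27 - 13 = 14. total_sold = 13
  Event 2 (sale 16): sell min(16,14)=14. stock: 14 - 14 = 0. total_sold = 27
  Event 3 (adjust -5): 0 + -5 = 0 (clamped to 0)
  Event 4 (sale 18): sell min(18,0)=0. stock: 0 - 0 = 0. total_sold = 27
  Event 5 (sale 22): sell min(22,0)=0. stock: 0 - 0 = 0. total_sold = 27
  Event 6 (restock 11): 0 + 11 = 11
  Event 7 (adjust +4): 11 + 4 = 15
  Event 8 (sale 2): sell min(2,15)=2. stock: 15 - 2 = 13. total_sold = 29
  Event 9 (restock 22): 13 + 22 = 35
Final: stock = 35, total_sold = 29

Checking against threshold 15:
  After event 1: stock=14 <= 15 -> ALERT
  After event 2: stock=0 <= 15 -> ALERT
  After event 3: stock=0 <= 15 -> ALERT
  After event 4: stock=0 <= 15 -> ALERT
  After event 5: stock=0 <= 15 -> ALERT
  After event 6: stock=11 <= 15 -> ALERT
  After event 7: stock=15 <= 15 -> ALERT
  After event 8: stock=13 <= 15 -> ALERT
  After event 9: stock=35 > 15
Alert events: [1, 2, 3, 4, 5, 6, 7, 8]. Count = 8

Answer: 8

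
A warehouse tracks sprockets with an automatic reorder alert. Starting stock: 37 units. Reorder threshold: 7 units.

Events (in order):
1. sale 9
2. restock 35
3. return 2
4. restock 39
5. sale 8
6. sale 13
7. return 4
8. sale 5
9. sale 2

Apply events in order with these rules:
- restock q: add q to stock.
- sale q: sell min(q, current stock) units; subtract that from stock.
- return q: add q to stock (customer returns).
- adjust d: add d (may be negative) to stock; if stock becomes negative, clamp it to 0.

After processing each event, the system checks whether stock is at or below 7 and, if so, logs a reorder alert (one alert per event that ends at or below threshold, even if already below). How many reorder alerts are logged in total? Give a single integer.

Answer: 0

Derivation:
Processing events:
Start: stock = 37
  Event 1 (sale 9): sell min(9,37)=9. stock: 37 - 9 = 28. total_sold = 9
  Event 2 (restock 35): 28 + 35 = 63
  Event 3 (return 2): 63 + 2 = 65
  Event 4 (restock 39): 65 + 39 = 104
  Event 5 (sale 8): sell min(8,104)=8. stock: 104 - 8 = 96. total_sold = 17
  Event 6 (sale 13): sell min(13,96)=13. stock: 96 - 13 = 83. total_sold = 30
  Event 7 (return 4): 83 + 4 = 87
  Event 8 (sale 5): sell min(5,87)=5. stock: 87 - 5 = 82. total_sold = 35
  Event 9 (sale 2): sell min(2,82)=2. stock: 82 - 2 = 80. total_sold = 37
Final: stock = 80, total_sold = 37

Checking against threshold 7:
  After event 1: stock=28 > 7
  After event 2: stock=63 > 7
  After event 3: stock=65 > 7
  After event 4: stock=104 > 7
  After event 5: stock=96 > 7
  After event 6: stock=83 > 7
  After event 7: stock=87 > 7
  After event 8: stock=82 > 7
  After event 9: stock=80 > 7
Alert events: []. Count = 0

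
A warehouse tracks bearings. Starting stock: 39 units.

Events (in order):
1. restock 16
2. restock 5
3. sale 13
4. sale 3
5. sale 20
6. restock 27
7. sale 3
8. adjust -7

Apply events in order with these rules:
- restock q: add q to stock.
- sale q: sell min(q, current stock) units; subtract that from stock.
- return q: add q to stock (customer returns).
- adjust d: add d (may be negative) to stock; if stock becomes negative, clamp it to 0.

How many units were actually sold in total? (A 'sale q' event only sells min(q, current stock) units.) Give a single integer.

Processing events:
Start: stock = 39
  Event 1 (restock 16): 39 + 16 = 55
  Event 2 (restock 5): 55 + 5 = 60
  Event 3 (sale 13): sell min(13,60)=13. stock: 60 - 13 = 47. total_sold = 13
  Event 4 (sale 3): sell min(3,47)=3. stock: 47 - 3 = 44. total_sold = 16
  Event 5 (sale 20): sell min(20,44)=20. stock: 44 - 20 = 24. total_sold = 36
  Event 6 (restock 27): 24 + 27 = 51
  Event 7 (sale 3): sell min(3,51)=3. stock: 51 - 3 = 48. total_sold = 39
  Event 8 (adjust -7): 48 + -7 = 41
Final: stock = 41, total_sold = 39

Answer: 39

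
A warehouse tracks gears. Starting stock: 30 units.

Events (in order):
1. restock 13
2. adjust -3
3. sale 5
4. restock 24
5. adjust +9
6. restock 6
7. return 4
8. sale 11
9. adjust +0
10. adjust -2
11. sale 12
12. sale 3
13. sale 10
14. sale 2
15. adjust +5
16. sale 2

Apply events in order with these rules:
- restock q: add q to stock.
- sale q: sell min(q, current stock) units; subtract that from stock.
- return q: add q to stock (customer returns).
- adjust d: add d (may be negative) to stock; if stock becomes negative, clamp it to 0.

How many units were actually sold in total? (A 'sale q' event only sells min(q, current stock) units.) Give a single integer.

Processing events:
Start: stock = 30
  Event 1 (restock 13): 30 + 13 = 43
  Event 2 (adjust -3): 43 + -3 = 40
  Event 3 (sale 5): sell min(5,40)=5. stock: 40 - 5 = 35. total_sold = 5
  Event 4 (restock 24): 35 + 24 = 59
  Event 5 (adjust +9): 59 + 9 = 68
  Event 6 (restock 6): 68 + 6 = 74
  Event 7 (return 4): 74 + 4 = 78
  Event 8 (sale 11): sell min(11,78)=11. stock: 78 - 11 = 67. total_sold = 16
  Event 9 (adjust +0): 67 + 0 = 67
  Event 10 (adjust -2): 67 + -2 = 65
  Event 11 (sale 12): sell min(12,65)=12. stock: 65 - 12 = 53. total_sold = 28
  Event 12 (sale 3): sell min(3,53)=3. stock: 53 - 3 = 50. total_sold = 31
  Event 13 (sale 10): sell min(10,50)=10. stock: 50 - 10 = 40. total_sold = 41
  Event 14 (sale 2): sell min(2,40)=2. stock: 40 - 2 = 38. total_sold = 43
  Event 15 (adjust +5): 38 + 5 = 43
  Event 16 (sale 2): sell min(2,43)=2. stock: 43 - 2 = 41. total_sold = 45
Final: stock = 41, total_sold = 45

Answer: 45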